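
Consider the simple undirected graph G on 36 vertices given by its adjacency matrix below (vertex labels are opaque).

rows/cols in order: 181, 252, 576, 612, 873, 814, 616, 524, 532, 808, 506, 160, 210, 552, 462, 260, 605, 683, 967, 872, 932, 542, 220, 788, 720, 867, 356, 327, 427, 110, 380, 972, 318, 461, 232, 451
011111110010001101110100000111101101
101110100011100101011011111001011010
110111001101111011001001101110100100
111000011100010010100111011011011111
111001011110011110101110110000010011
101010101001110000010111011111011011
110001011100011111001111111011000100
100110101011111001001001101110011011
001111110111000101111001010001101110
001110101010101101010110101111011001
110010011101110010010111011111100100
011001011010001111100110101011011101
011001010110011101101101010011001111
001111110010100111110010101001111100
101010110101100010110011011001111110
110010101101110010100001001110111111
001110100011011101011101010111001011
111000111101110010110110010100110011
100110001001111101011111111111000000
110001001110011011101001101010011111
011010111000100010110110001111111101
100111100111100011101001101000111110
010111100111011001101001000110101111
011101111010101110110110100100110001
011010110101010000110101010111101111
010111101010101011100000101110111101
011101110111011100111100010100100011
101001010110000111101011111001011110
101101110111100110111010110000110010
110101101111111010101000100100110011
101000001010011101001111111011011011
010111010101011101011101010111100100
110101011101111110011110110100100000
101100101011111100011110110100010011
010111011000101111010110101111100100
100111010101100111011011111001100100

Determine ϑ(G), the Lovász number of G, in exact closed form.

8

Vertex 524 has 21 neighbors: 181, 612, 873, 616, 532, 506, 160, 210, 552, 462, 683, 932, 788, 720, 356, 327, 427, 972, 318, 232, 451.
N(318) = {181, 252, 612, 814, 524, 532, 808, 160, 210, 552, 462, 260, 605, 872, 932, 542, 220, 720, 867, 327, 380}, |N(318)| = 21.
deg(616) = 21; N(616) = {181, 252, 814, 524, 532, 808, 552, 462, 260, 605, 683, 932, 542, 220, 788, 720, 867, 356, 427, 110, 461}.
Vertex 427 has 21 neighbors: 181, 576, 612, 814, 616, 524, 808, 506, 160, 210, 260, 605, 967, 872, 932, 220, 720, 867, 380, 972, 232.
deg(v) = 21 for all v (|V|=36); Kneser-type, 2-subsets of [9].
The 3 distinct eigenvalues: [21.0, 1.0, -6.0].
With N=36: ϑ(G) = 36·(-1*(-6))/(21−(-6)) = 8.
ϑ(G) ≈ 8.000000.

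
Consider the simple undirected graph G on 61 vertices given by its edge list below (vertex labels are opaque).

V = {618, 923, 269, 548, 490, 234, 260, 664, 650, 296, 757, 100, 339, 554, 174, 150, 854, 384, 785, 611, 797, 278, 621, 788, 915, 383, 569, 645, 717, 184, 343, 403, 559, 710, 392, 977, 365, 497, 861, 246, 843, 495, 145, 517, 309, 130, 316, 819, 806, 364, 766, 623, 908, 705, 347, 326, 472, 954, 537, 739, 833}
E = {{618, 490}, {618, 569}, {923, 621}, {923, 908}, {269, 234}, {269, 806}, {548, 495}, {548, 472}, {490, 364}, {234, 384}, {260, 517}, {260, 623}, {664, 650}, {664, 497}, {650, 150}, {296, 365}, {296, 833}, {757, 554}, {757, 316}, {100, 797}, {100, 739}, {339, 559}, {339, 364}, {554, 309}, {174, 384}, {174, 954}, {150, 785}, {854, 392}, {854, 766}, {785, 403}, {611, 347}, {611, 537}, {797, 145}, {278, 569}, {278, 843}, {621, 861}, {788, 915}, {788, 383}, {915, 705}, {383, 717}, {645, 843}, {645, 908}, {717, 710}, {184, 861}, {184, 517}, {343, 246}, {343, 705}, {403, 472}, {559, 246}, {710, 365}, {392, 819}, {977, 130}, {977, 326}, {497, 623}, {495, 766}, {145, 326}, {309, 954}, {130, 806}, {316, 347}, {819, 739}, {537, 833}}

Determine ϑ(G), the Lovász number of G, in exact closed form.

61*cos(pi/61)/(cos(pi/61) + 1)

N(278) = {569, 843}, |N(278)| = 2.
Vertex 664 has 2 neighbors: 650, 497.
N(537) = {611, 833}, |N(537)| = 2.
deg(326) = 2; N(326) = {977, 145}.
deg(v) = 2 for all v (|V|=61); this is C_{61}, the 61-cycle.
spec(A) ≈ [2.0, 1.9894, 1.9577, 1.9053, 1.8326, 1.7406, 1.6301, 1.5023, 1.3585, 1.2004, 1.0296, 0.8478, 0.6571, 0.4594, 0.2568, 0.0515, -0.1544, -0.3586, -0.559, -0.7535, -0.94, -1.1165, -1.2812, -1.4323, -1.5682, -1.6876, -1.789, -1.8714, -1.9341, -1.9762, -1.9973] (distinct, 4 d.p.).
Lovász: ϑ = −61(-2*cos(pi/61))/(2+-(-1)*2*cos(pi/61)) = 61*cos(pi/61)/(cos(pi/61) + 1).
ϑ(G) ≈ 30.479766.
Lovász sandwich 30 ≤ 61*cos(pi/61)/(cos(pi/61) + 1) ≤ 31: both strict.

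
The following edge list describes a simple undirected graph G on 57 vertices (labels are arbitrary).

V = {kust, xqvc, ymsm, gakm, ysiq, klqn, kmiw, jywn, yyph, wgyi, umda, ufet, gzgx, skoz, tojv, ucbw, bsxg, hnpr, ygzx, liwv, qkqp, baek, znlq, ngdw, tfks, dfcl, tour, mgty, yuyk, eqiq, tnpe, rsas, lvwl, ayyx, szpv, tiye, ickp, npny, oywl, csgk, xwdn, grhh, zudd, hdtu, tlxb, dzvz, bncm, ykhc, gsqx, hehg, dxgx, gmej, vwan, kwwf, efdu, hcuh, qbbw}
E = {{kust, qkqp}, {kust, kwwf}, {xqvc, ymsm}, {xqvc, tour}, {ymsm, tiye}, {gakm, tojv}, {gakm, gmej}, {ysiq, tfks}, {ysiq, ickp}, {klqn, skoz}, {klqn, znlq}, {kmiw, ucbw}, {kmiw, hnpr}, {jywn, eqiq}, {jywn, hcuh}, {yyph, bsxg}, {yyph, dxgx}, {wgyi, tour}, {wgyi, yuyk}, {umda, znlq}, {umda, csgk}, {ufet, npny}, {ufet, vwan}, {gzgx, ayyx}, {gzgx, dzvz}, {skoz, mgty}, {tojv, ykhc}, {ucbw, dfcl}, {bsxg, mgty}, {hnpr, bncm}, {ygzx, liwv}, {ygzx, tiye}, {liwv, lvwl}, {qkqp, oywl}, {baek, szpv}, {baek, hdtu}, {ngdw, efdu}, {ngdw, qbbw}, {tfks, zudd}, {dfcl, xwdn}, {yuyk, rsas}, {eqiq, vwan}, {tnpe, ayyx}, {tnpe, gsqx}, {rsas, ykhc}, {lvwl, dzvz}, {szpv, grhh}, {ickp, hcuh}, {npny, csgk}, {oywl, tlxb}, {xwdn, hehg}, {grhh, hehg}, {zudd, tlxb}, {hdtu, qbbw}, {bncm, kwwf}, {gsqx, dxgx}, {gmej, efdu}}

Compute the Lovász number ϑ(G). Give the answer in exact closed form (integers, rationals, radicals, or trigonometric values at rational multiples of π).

57*cos(pi/57)/(cos(pi/57) + 1)

Vertex tour has 2 neighbors: xqvc, wgyi.
deg(xwdn) = 2; N(xwdn) = {dfcl, hehg}.
deg(eqiq) = 2; N(eqiq) = {jywn, vwan}.
deg(ymsm) = 2; N(ymsm) = {xqvc, tiye}.
Regular of degree 2 on 57 vertices: this is C_{57}, the 57-cycle.
A has 29 distinct eigenvalues ≈ [2.0, 1.9879, 1.9516, 1.8916, 1.8087, 1.7038, 1.5783, 1.4336, 1.2714, 1.0939, 0.9031, 0.7013, 0.491, 0.2747, 0.0551, -0.1652, -0.3834, -0.597, -0.8034, -1.0, -1.1845, -1.3546, -1.5082, -1.6436, -1.7589, -1.853, -1.9245, -1.9727, -1.997].
Lovász (edge-transitive): ϑ = −57·(-2*cos(pi/57))/((2)−(-2*cos(pi/57))) = 57*cos(pi/57)/(cos(pi/57) + 1).
Numerically 28.4783.
Lovász sandwich 28 ≤ 57*cos(pi/57)/(cos(pi/57) + 1) ≤ 29: both strict.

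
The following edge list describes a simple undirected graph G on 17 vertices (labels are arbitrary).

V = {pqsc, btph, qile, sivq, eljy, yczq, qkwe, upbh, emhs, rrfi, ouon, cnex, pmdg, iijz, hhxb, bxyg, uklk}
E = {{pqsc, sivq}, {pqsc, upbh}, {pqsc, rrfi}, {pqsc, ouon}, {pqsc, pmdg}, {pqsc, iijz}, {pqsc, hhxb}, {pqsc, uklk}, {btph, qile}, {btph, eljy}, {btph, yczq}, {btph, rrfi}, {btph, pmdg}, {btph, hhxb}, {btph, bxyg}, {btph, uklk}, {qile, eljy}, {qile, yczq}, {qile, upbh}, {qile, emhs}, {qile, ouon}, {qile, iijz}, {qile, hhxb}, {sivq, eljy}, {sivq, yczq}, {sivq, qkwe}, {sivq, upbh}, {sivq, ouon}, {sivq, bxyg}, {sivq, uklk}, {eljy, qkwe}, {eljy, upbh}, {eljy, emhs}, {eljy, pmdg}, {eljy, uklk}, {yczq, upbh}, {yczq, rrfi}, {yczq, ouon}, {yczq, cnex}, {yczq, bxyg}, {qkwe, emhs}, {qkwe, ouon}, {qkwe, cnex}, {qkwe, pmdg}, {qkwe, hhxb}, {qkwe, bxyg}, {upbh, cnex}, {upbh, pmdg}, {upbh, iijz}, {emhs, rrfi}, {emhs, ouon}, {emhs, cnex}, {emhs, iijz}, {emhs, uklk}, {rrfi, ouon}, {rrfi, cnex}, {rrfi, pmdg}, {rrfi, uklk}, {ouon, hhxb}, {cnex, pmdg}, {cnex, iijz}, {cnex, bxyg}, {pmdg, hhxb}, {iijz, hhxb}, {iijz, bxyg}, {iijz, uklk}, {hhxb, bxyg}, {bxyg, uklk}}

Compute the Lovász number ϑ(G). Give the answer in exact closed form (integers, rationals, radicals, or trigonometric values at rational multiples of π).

N(eljy) = {btph, qile, sivq, qkwe, upbh, emhs, pmdg, uklk}, |N(eljy)| = 8.
Vertex bxyg has 8 neighbors: btph, sivq, yczq, qkwe, cnex, iijz, hhxb, uklk.
Vertex pmdg has 8 neighbors: pqsc, btph, eljy, qkwe, upbh, rrfi, cnex, hhxb.
Vertex upbh has 8 neighbors: pqsc, qile, sivq, eljy, yczq, cnex, pmdg, iijz.
8-regular, N=17; SR(17,8,3,4) — a Paley graph.
A has 3 distinct eigenvalues ≈ [8.0, 1.56155, -2.56155].
Lovász: ϑ = −17(-sqrt(17)/2 - 1/2)/(8+-(-sqrt(17)/2 - 1/2)) = sqrt(17).
≈ 4.123106 (to 6 d.p.).

sqrt(17)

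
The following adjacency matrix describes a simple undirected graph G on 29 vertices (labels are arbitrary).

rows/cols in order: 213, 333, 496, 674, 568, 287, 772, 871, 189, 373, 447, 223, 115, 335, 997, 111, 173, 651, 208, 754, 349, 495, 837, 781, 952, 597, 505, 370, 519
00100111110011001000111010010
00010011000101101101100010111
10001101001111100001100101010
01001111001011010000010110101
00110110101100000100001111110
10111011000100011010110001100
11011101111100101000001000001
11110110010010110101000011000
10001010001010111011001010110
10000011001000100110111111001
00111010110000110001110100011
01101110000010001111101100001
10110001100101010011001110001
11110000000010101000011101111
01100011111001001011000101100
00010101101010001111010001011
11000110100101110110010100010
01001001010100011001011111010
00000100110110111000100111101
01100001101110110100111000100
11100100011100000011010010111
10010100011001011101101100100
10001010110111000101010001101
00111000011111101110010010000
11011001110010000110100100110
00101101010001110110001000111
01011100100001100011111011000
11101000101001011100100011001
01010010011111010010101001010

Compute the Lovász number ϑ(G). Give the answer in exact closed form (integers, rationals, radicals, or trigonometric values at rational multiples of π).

sqrt(29)

N(754) = {333, 496, 871, 189, 447, 223, 115, 997, 111, 651, 349, 495, 837, 505}, |N(754)| = 14.
deg(519) = 14; N(519) = {333, 674, 772, 373, 447, 223, 115, 335, 111, 208, 349, 837, 597, 370}.
N(447) = {496, 674, 568, 772, 189, 373, 997, 111, 754, 349, 495, 781, 370, 519}, |N(447)| = 14.
deg(115) = 14; N(115) = {213, 496, 674, 871, 189, 223, 335, 111, 208, 754, 837, 781, 952, 519}.
Every vertex has degree 14 (N=29); SR(29,14,6,7) — a Paley graph.
The 3 distinct eigenvalues: [14.0, 2.193, -3.193].
ϑ = −N·λ_min/(λ_max−λ_min) = −29·(-sqrt(29)/2 - 1/2)/(14−(-sqrt(29)/2 - 1/2)) = sqrt(29).
Numerically 5.3852.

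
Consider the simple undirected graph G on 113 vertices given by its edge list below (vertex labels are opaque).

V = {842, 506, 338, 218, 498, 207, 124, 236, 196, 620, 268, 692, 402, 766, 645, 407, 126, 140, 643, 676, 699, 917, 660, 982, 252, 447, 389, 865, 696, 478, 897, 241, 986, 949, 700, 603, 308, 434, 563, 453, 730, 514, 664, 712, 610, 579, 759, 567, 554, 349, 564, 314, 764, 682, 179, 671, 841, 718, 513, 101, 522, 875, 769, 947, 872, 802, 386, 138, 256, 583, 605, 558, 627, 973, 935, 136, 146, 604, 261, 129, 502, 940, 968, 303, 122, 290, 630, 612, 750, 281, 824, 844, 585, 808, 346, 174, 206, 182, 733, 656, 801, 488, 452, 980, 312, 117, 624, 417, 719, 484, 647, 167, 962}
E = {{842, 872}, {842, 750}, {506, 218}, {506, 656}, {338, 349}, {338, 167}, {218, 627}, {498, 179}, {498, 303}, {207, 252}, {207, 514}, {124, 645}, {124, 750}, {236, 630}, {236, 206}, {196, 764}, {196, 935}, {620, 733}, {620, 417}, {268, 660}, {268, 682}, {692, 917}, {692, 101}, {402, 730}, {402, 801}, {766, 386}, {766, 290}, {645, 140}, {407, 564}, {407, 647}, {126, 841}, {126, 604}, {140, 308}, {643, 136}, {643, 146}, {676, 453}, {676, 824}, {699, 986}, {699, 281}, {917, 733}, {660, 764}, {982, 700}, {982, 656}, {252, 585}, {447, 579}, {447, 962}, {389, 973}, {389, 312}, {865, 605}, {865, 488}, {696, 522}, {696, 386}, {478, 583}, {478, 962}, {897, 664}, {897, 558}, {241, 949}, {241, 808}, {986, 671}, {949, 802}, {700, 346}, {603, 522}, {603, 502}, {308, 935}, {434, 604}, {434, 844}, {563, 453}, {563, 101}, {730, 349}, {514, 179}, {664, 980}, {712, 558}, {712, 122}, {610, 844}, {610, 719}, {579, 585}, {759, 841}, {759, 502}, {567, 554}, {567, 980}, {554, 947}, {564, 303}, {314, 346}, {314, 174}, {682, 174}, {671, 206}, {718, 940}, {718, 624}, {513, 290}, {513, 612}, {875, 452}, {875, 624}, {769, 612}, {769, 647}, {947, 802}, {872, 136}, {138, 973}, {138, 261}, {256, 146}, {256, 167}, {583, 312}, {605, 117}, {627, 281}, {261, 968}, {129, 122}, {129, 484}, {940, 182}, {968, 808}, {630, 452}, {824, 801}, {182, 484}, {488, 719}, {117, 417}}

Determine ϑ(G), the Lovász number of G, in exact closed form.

113*cos(pi/113)/(cos(pi/113) + 1)

deg(314) = 2; N(314) = {346, 174}.
Vertex 700 has 2 neighbors: 982, 346.
N(750) = {842, 124}, |N(750)| = 2.
N(766) = {386, 290}, |N(766)| = 2.
2-regular, N=113; a single 113-cycle (edge-transitive).
spec(A) ≈ [2.0, 1.9969, 1.9876, 1.9722, 1.9507, 1.9232, 1.8897, 1.8504, 1.8054, 1.7548, 1.6987, 1.6374, 1.5711, 1.4999, 1.424, 1.3438, 1.2594, 1.1711, 1.0792, 0.9839, 0.8856, 0.7846, 0.6811, 0.5756, 0.4682, 0.3595, 0.2496, 0.1389, 0.0278, -0.0834, -0.1943, -0.3046, -0.414, -0.5221, -0.6286, -0.7331, -0.8354, -0.9351, -1.0319, -1.1255, -1.2157, -1.3021, -1.3844, -1.4625, -1.5361, -1.6049, -1.6687, -1.7274, -1.7807, -1.8286, -1.8708, -1.9072, -1.9377, -1.9622, -1.9807, -1.993, -1.9992] (distinct, 4 d.p.).
λ_max=2, λ_min=-2*cos(pi/113); ϑ = −113·λ_min/(λ_max−λ_min) = 113*cos(pi/113)/(cos(pi/113) + 1).
≈ 56.4890809 (to 7 d.p.).
Check 56 ≤ 113*cos(pi/113)/(cos(pi/113) + 1) ≤ 57: both strict.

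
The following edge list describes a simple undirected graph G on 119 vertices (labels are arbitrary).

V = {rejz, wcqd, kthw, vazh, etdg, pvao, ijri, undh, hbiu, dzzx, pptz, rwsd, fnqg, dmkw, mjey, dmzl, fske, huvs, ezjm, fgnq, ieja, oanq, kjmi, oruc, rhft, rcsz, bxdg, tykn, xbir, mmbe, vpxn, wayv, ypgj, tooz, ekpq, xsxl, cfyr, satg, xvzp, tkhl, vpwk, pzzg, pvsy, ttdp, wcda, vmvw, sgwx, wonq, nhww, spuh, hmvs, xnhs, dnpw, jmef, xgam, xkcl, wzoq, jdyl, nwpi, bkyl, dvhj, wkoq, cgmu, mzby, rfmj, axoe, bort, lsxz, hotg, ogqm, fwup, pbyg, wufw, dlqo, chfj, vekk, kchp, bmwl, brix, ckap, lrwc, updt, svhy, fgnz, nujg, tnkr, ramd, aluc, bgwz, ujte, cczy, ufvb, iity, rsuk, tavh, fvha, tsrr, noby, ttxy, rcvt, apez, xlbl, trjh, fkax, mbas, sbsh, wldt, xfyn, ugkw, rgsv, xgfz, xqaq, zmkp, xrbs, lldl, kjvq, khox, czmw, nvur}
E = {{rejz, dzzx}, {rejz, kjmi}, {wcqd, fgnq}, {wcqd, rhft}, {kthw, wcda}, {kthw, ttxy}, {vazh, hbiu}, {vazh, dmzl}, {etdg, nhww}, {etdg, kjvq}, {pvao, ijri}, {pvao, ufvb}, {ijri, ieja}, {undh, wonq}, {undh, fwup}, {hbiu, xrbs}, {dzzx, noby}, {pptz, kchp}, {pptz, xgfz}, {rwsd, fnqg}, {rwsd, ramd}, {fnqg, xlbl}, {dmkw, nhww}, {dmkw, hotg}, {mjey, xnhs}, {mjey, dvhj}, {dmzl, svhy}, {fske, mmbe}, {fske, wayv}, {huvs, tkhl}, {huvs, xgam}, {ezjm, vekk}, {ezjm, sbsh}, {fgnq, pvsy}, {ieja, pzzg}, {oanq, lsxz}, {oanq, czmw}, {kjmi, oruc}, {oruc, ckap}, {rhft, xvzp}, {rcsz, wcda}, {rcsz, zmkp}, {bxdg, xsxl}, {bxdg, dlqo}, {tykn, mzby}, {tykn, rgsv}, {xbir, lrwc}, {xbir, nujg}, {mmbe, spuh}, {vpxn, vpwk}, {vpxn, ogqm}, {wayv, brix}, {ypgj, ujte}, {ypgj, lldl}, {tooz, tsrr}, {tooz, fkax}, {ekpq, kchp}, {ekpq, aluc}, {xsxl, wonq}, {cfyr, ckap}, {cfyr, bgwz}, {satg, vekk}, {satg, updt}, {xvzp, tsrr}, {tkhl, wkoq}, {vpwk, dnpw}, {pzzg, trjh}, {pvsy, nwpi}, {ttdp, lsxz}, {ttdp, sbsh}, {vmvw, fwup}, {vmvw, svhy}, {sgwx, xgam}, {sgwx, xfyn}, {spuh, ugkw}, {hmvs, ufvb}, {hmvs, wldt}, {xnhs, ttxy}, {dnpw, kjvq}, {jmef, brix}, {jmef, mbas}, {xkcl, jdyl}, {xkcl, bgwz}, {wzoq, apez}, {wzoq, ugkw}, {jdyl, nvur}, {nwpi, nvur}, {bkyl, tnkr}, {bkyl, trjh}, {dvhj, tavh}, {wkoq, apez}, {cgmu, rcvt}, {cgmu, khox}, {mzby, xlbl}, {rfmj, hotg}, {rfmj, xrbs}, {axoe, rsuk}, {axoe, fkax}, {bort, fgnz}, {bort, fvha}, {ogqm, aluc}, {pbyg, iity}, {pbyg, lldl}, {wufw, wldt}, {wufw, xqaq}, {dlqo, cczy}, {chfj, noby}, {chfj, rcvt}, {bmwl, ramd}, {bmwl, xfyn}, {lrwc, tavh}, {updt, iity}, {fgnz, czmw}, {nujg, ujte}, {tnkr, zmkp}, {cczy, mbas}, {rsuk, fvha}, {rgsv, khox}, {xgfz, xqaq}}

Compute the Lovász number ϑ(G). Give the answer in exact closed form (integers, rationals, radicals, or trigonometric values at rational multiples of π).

N(xqaq) = {wufw, xgfz}, |N(xqaq)| = 2.
deg(ogqm) = 2; N(ogqm) = {vpxn, aluc}.
N(tooz) = {tsrr, fkax}, |N(tooz)| = 2.
deg(oruc) = 2; N(oruc) = {kjmi, ckap}.
G on 119 vertices is 2-regular; connected 2-regular on 119 ⇒ C_{119}.
Distinct eigenvalues (to 3 d.p.): [2.0, 1.997, 1.989, 1.975, 1.956, 1.931, 1.9, 1.865, 1.824, 1.778, 1.728, 1.672, 1.612, 1.547, 1.478, 1.405, 1.328, 1.247, 1.163, 1.075, 0.985, 0.891, 0.796, 0.698, 0.598, 0.496, 0.393, 0.289, 0.185, 0.079, -0.026, -0.132, -0.237, -0.342, -0.445, -0.547, -0.648, -0.747, -0.844, -0.938, -1.03, -1.119, -1.205, -1.288, -1.367, -1.442, -1.513, -1.58, -1.642, -1.7, -1.754, -1.802, -1.845, -1.883, -1.916, -1.944, -1.966, -1.983, -1.994, -1.999].
Lovász (edge-transitive): ϑ = −119·(-2*cos(pi/119))/((2)−(-2*cos(pi/119))) = 119*cos(pi/119)/(cos(pi/119) + 1).
= 59.4896… (decimal).
α=59, χ(Ḡ)=60; ϑ=119*cos(pi/119)/(cos(pi/119) + 1) lies between (both strict).

119*cos(pi/119)/(cos(pi/119) + 1)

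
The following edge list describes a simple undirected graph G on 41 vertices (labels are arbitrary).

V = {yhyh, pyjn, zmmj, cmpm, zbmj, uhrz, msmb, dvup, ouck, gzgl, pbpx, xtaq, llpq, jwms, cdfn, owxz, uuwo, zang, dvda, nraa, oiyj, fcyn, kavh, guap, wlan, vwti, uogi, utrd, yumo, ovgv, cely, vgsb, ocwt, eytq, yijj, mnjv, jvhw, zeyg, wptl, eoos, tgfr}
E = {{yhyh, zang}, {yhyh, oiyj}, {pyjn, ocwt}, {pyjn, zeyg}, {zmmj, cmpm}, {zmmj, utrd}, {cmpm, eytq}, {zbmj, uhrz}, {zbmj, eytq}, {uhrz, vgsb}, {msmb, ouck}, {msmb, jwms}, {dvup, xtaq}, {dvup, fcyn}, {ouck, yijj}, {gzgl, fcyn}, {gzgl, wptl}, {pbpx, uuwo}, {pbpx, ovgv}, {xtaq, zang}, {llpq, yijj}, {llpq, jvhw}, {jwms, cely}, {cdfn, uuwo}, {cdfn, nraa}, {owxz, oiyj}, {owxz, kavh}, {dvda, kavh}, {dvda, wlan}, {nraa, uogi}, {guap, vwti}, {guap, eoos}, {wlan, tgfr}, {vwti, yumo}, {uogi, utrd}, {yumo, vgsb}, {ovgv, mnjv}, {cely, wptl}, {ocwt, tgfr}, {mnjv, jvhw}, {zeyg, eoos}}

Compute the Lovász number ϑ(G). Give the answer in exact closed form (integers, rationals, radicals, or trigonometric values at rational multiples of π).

41*cos(pi/41)/(cos(pi/41) + 1)

deg(tgfr) = 2; N(tgfr) = {wlan, ocwt}.
deg(xtaq) = 2; N(xtaq) = {dvup, zang}.
deg(owxz) = 2; N(owxz) = {oiyj, kavh}.
N(kavh) = {owxz, dvda}, |N(kavh)| = 2.
Every vertex has degree 2 (N=41); this is C_{41}, the 41-cycle.
The 21 distinct eigenvalues: [2.0, 1.977, 1.907, 1.792, 1.636, 1.441, 1.212, 0.955, 0.676, 0.381, 0.077, -0.229, -0.53, -0.818, -1.087, -1.331, -1.543, -1.719, -1.855, -1.947, -1.994].
ϑ = −N·λ_min/(λ_max−λ_min) = −41·(-2*cos(pi/41))/(2−(-2*cos(pi/41))) = 41*cos(pi/41)/(cos(pi/41) + 1).
Numerically 20.46988.
Lovász sandwich 20 ≤ 41*cos(pi/41)/(cos(pi/41) + 1) ≤ 21: both strict.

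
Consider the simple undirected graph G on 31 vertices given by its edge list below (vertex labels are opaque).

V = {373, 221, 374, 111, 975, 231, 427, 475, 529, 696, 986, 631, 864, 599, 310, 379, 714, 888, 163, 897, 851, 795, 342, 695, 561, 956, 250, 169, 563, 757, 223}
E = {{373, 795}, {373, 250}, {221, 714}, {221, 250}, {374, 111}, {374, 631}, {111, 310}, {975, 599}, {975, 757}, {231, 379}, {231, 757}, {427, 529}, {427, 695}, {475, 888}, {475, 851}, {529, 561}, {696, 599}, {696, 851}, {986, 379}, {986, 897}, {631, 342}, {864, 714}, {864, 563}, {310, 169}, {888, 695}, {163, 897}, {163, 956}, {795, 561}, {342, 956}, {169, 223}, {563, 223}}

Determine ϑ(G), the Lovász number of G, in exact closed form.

31*cos(pi/31)/(cos(pi/31) + 1)

deg(631) = 2; N(631) = {374, 342}.
N(169) = {310, 223}, |N(169)| = 2.
deg(427) = 2; N(427) = {529, 695}.
Vertex 221 has 2 neighbors: 714, 250.
G on 31 vertices is 2-regular; the odd cycle C_{31}.
The 16 distinct eigenvalues: [2.0, 1.959, 1.838, 1.642, 1.378, 1.058, 0.695, 0.303, -0.101, -0.501, -0.881, -1.224, -1.518, -1.749, -1.908, -1.99].
λ_max=2, λ_min=-2*cos(pi/31); ϑ = −31·λ_min/(λ_max−λ_min) = 31*cos(pi/31)/(cos(pi/31) + 1).
≈ 15.46013499 (to 8 d.p.).
Sandwich: α(G)=15 ≤ ϑ(G)=31*cos(pi/31)/(cos(pi/31) + 1) ≤ χ(Ḡ)=16 (both strict).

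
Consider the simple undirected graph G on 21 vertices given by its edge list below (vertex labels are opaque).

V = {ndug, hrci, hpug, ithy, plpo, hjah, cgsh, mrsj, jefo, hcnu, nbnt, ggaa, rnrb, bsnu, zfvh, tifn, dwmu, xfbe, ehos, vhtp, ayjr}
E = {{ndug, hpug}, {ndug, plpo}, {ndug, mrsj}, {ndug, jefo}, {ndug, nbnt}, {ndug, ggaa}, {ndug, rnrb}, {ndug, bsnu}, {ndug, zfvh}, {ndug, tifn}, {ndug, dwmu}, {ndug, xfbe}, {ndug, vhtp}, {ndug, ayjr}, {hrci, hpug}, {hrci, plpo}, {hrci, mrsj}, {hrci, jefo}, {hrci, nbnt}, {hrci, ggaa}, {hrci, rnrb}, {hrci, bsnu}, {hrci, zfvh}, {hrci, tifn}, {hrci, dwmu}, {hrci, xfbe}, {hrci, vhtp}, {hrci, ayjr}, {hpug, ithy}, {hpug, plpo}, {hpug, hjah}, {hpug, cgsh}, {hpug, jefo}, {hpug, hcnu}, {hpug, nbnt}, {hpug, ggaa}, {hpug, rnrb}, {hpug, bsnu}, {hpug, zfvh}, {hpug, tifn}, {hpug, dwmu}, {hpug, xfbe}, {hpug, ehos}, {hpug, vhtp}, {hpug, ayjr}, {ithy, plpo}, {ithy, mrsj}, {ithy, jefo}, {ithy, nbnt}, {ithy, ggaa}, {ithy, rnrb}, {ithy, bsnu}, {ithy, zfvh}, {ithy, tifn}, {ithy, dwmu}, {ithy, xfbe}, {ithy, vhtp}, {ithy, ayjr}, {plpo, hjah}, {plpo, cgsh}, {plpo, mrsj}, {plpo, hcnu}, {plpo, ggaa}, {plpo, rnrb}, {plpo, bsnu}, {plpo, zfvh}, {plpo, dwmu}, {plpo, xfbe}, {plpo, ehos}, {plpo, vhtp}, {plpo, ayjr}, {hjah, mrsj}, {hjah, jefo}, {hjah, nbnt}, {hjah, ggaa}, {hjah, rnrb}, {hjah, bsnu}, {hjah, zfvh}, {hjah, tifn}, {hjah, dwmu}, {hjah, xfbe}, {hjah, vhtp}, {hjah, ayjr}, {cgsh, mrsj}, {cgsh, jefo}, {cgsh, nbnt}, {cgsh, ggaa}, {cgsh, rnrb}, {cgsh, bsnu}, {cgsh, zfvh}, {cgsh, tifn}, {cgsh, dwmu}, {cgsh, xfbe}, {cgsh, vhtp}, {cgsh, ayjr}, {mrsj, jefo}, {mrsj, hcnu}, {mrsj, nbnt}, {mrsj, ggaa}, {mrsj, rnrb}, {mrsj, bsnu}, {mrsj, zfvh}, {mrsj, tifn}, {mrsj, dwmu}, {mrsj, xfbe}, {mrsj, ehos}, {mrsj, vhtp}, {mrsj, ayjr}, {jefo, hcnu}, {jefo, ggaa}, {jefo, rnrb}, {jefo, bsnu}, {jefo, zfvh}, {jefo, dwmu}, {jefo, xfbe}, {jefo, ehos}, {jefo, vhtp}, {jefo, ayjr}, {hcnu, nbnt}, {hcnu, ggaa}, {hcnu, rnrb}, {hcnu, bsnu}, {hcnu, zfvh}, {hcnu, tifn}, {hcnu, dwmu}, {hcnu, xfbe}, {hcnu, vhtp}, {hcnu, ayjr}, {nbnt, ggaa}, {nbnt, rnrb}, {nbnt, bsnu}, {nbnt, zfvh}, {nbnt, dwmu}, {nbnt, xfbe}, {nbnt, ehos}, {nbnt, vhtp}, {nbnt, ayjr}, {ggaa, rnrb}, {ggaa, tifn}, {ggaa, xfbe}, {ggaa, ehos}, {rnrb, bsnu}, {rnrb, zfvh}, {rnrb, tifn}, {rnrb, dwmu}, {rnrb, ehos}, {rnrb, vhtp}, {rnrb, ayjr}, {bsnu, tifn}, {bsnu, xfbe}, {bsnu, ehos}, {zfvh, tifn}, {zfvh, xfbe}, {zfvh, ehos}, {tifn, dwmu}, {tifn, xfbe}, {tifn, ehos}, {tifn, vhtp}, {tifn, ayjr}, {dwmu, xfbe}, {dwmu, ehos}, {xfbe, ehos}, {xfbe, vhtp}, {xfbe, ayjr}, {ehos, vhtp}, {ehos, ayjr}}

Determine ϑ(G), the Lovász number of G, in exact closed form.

deg(hjah) = 14; N(hjah) = {hpug, plpo, mrsj, jefo, nbnt, ggaa, rnrb, bsnu, zfvh, tifn, dwmu, xfbe, vhtp, ayjr}.
deg(tifn) = 17; N(tifn) = {ndug, hrci, hpug, ithy, hjah, cgsh, mrsj, hcnu, ggaa, rnrb, bsnu, zfvh, dwmu, xfbe, ehos, vhtp, ayjr}.
Vertex nbnt has 17 neighbors: ndug, hrci, hpug, ithy, hjah, cgsh, mrsj, hcnu, ggaa, rnrb, bsnu, zfvh, dwmu, xfbe, ehos, vhtp, ayjr.
Vertex rnrb has 19 neighbors: ndug, hrci, hpug, ithy, plpo, hjah, cgsh, mrsj, jefo, hcnu, nbnt, ggaa, bsnu, zfvh, tifn, dwmu, ehos, vhtp, ayjr.
G = K_{7,6,4,2,2}: α = 7 = χ(Ḡ), so ϑ = 7.
ϑ(G) ≈ 7.0000.
7 ≤ 7 ≤ 7: collapsed.

7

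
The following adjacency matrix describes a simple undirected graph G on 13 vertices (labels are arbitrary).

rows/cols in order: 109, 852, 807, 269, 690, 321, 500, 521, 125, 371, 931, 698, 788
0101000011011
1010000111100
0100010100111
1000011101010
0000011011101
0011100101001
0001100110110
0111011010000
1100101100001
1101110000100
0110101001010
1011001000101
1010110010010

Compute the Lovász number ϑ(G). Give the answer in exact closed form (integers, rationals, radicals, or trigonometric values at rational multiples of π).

sqrt(13)

deg(852) = 6; N(852) = {109, 807, 521, 125, 371, 931}.
Vertex 269 has 6 neighbors: 109, 321, 500, 521, 371, 698.
deg(698) = 6; N(698) = {109, 807, 269, 500, 931, 788}.
N(500) = {269, 690, 521, 125, 931, 698}, |N(500)| = 6.
6-regular, N=13; Paley(13): SR with (k,λ,μ)=(6,2,3).
spec(A) ≈ [6.0, 1.302776, -2.302776] (distinct, 6 d.p.).
Lovász: ϑ = −13(-sqrt(13)/2 - 1/2)/(6+-(-sqrt(13)/2 - 1/2)) = sqrt(13).
Numerically 3.6055513.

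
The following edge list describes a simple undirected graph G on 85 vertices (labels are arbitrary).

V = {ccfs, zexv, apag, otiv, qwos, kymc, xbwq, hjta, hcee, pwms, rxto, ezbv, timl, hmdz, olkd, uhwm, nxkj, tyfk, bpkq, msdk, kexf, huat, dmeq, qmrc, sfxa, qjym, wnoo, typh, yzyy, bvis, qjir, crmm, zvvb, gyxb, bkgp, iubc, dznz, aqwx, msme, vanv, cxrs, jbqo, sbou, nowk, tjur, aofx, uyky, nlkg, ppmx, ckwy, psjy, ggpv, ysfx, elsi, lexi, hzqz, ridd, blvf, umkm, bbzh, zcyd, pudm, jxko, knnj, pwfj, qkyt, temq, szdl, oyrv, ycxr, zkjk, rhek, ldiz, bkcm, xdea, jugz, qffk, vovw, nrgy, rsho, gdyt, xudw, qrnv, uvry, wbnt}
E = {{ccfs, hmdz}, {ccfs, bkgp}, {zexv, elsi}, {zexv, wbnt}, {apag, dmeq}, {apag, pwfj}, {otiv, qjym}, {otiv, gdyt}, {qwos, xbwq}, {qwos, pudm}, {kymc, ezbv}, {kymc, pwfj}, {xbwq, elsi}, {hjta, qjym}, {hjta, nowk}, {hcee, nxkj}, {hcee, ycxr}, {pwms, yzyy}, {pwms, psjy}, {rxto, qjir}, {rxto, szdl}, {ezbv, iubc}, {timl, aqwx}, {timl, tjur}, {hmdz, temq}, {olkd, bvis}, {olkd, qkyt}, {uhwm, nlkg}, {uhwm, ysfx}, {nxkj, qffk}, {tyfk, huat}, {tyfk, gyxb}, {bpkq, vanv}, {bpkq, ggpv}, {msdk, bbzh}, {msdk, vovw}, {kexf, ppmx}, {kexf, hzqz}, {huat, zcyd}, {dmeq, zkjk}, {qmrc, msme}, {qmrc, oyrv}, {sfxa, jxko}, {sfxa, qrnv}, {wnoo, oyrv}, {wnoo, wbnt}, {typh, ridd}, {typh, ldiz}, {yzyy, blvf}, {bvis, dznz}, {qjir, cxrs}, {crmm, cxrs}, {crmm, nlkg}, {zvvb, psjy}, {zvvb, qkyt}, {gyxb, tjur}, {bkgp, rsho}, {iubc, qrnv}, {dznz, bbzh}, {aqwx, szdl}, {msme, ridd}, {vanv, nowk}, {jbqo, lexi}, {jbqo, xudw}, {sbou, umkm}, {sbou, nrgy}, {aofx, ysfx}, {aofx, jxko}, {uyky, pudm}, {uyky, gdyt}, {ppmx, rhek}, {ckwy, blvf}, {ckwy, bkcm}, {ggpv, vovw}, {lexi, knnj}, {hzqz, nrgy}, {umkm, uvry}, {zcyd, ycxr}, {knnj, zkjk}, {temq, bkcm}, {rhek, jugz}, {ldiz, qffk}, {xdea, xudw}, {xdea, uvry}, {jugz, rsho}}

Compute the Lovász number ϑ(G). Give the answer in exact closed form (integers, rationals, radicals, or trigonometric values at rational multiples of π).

85*cos(pi/85)/(cos(pi/85) + 1)

N(aqwx) = {timl, szdl}, |N(aqwx)| = 2.
N(nlkg) = {uhwm, crmm}, |N(nlkg)| = 2.
N(iubc) = {ezbv, qrnv}, |N(iubc)| = 2.
Vertex pwfj has 2 neighbors: apag, kymc.
G on 85 vertices is 2-regular; a single 85-cycle (edge-transitive).
The 43 distinct eigenvalues: [2.0, 1.994538, 1.978183, 1.951024, 1.913209, 1.864944, 1.806494, 1.738178, 1.660368, 1.57349, 1.478018, 1.374473, 1.263422, 1.14547, 1.021262, 0.891477, 0.756822, 0.618034, 0.47587, 0.331108, 0.184537, 0.036958, -0.110823, -0.257998, -0.403765, -0.547326, -0.687898, -0.824713, -0.957023, -1.084107, -1.205269, -1.319849, -1.42722, -1.526797, -1.618034, -1.700434, -1.773547, -1.836974, -1.890368, -1.933437, -1.965946, -1.987718, -1.998634].
Lovász (edge-transitive): ϑ = −85·(-2*cos(pi/85))/((2)−(-2*cos(pi/85))) = 85*cos(pi/85)/(cos(pi/85) + 1).
≈ 42.4855 (to 4 d.p.).
Sandwich: α(G)=42 ≤ ϑ(G)=85*cos(pi/85)/(cos(pi/85) + 1) ≤ χ(Ḡ)=43 (both strict).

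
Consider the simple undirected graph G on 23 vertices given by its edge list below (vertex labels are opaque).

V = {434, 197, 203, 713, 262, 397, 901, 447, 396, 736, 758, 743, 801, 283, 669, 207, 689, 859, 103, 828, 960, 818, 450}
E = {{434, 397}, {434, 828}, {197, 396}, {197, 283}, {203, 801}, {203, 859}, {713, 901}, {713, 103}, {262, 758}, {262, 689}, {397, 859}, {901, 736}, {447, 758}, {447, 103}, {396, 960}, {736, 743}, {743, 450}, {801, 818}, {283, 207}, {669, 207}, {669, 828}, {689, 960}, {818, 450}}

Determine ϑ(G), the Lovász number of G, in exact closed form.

N(713) = {901, 103}, |N(713)| = 2.
deg(689) = 2; N(689) = {262, 960}.
Vertex 207 has 2 neighbors: 283, 669.
N(828) = {434, 669}, |N(828)| = 2.
deg(v) = 2 for all v (|V|=23); connected 2-regular on 23 ⇒ C_{23}.
A has 12 distinct eigenvalues ≈ [2.0, 1.9258, 1.7088, 1.3651, 0.9201, 0.4069, -0.1365, -0.6698, -1.1534, -1.5514, -1.8344, -1.9814].
ϑ = −N·λ_min/(λ_max−λ_min) = −23·(-2*cos(pi/23))/(2−(-2*cos(pi/23))) = 23*cos(pi/23)/(cos(pi/23) + 1).
Numerically 11.4461936.
Check 11 ≤ 23*cos(pi/23)/(cos(pi/23) + 1) ≤ 12: both strict.

23*cos(pi/23)/(cos(pi/23) + 1)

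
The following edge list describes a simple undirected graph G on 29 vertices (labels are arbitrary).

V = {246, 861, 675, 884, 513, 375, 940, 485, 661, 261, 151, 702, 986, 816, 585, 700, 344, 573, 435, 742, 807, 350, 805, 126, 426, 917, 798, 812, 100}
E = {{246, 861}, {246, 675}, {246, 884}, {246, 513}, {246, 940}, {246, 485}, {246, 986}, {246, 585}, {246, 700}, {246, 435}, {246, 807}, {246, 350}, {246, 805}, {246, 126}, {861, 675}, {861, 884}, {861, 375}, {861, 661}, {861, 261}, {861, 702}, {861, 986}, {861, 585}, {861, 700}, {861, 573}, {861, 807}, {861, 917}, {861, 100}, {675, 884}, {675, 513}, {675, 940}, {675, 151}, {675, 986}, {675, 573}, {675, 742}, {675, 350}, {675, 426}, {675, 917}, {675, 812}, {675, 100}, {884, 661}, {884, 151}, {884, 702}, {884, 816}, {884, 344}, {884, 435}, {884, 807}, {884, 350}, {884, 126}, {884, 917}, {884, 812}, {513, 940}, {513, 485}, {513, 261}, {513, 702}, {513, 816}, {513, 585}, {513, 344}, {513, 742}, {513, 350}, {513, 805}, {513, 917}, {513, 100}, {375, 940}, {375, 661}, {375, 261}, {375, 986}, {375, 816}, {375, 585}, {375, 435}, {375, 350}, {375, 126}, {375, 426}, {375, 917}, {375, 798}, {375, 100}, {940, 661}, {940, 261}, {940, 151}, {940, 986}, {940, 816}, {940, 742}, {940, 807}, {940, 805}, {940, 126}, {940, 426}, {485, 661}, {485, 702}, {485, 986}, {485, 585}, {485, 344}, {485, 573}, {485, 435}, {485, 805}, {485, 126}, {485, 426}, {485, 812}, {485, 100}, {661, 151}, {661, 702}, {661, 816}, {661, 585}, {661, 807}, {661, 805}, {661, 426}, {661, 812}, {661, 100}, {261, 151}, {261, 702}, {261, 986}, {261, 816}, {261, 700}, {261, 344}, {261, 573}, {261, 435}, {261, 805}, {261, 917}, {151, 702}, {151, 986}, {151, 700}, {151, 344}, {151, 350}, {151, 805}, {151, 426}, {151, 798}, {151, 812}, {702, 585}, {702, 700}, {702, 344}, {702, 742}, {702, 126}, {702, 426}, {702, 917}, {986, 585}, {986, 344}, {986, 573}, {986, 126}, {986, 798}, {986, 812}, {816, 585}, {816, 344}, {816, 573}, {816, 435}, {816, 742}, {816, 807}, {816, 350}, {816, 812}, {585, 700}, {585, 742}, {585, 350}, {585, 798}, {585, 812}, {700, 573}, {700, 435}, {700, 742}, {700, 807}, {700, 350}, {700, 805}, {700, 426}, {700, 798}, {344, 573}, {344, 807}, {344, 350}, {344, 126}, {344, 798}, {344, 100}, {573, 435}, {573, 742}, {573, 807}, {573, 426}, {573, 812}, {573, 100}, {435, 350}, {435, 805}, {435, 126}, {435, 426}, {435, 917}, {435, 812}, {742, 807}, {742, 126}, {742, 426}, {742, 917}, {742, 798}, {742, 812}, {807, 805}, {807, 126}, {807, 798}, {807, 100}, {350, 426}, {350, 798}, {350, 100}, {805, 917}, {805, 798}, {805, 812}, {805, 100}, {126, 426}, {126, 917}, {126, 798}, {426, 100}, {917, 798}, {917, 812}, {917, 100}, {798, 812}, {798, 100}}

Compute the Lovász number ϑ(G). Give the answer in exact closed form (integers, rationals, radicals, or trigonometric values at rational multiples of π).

sqrt(29)

deg(700) = 14; N(700) = {246, 861, 261, 151, 702, 585, 573, 435, 742, 807, 350, 805, 426, 798}.
deg(805) = 14; N(805) = {246, 513, 940, 485, 661, 261, 151, 700, 435, 807, 917, 798, 812, 100}.
Vertex 812 has 14 neighbors: 675, 884, 485, 661, 151, 986, 816, 585, 573, 435, 742, 805, 917, 798.
Vertex 702 has 14 neighbors: 861, 884, 513, 485, 661, 261, 151, 585, 700, 344, 742, 126, 426, 917.
Every vertex has degree 14 (N=29); Paley(29): SR with (k,λ,μ)=(14,6,7).
spec(A) ≈ [14.0, 2.192582, -3.192582] (distinct, 6 d.p.).
−29·(-sqrt(29)/2 - 1/2) / ((14)−(-sqrt(29)/2 - 1/2)) = sqrt(29) = ϑ(G).
= 5.3851648… (decimal).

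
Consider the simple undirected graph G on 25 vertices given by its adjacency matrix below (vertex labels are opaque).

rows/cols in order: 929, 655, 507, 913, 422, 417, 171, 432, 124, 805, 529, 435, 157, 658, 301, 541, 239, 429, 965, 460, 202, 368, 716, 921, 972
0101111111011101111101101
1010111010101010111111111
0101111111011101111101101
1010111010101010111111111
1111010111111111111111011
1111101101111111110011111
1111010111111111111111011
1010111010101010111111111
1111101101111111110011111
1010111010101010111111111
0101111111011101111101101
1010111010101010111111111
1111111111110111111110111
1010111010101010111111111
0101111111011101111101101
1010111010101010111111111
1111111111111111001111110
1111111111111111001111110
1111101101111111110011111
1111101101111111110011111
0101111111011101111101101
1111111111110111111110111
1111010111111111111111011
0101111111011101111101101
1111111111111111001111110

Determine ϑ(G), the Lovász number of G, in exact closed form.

Vertex 805 has 18 neighbors: 929, 507, 422, 417, 171, 124, 529, 157, 301, 239, 429, 965, 460, 202, 368, 716, 921, 972.
N(972) = {929, 655, 507, 913, 422, 417, 171, 432, 124, 805, 529, 435, 157, 658, 301, 541, 965, 460, 202, 368, 716, 921}, |N(972)| = 22.
N(716) = {929, 655, 507, 913, 417, 432, 124, 805, 529, 435, 157, 658, 301, 541, 239, 429, 965, 460, 202, 368, 921, 972}, |N(716)| = 22.
Vertex 929 has 19 neighbors: 655, 913, 422, 417, 171, 432, 124, 805, 435, 157, 658, 541, 239, 429, 965, 460, 368, 716, 972.
6 parts of sizes [7, 6, 4, 3, 3, 2]; α(G) = 7 = ϑ (perfect).
= 7.0000000… (decimal).
Sandwich: α(G)=7 ≤ ϑ(G)=7 ≤ χ(Ḡ)=7 (collapsed).

7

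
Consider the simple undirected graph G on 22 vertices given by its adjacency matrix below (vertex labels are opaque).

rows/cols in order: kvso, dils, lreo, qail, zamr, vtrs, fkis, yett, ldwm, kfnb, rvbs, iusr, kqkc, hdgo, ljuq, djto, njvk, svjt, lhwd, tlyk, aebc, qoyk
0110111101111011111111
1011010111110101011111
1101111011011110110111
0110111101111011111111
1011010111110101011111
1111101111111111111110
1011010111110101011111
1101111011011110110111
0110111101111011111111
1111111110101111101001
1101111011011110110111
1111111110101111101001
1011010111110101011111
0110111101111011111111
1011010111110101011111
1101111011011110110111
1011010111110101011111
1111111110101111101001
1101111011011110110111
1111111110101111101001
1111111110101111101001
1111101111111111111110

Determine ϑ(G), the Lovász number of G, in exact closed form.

Vertex ljuq has 16 neighbors: kvso, lreo, qail, vtrs, yett, ldwm, kfnb, rvbs, iusr, hdgo, djto, svjt, lhwd, tlyk, aebc, qoyk.
N(tlyk) = {kvso, dils, lreo, qail, zamr, vtrs, fkis, yett, ldwm, rvbs, kqkc, hdgo, ljuq, djto, njvk, lhwd, qoyk}, |N(tlyk)| = 17.
deg(lreo) = 17; N(lreo) = {kvso, dils, qail, zamr, vtrs, fkis, ldwm, kfnb, iusr, kqkc, hdgo, ljuq, njvk, svjt, tlyk, aebc, qoyk}.
N(vtrs) = {kvso, dils, lreo, qail, zamr, fkis, yett, ldwm, kfnb, rvbs, iusr, kqkc, hdgo, ljuq, djto, njvk, svjt, lhwd, tlyk, aebc}, |N(vtrs)| = 20.
G = K_{6,5,5,4,2}: α = 6 = χ(Ḡ), so ϑ = 6.
Numerically 6.000000.
Check 6 ≤ 6 ≤ 6: collapsed.

6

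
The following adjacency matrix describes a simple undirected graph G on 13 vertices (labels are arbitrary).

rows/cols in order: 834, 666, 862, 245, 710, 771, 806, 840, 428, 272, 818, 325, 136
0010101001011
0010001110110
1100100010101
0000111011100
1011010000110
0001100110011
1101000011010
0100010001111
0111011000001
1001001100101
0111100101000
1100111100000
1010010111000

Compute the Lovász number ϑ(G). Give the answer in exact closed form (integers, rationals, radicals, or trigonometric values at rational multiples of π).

sqrt(13)

Vertex 771 has 6 neighbors: 245, 710, 840, 428, 325, 136.
deg(806) = 6; N(806) = {834, 666, 245, 428, 272, 325}.
deg(325) = 6; N(325) = {834, 666, 710, 771, 806, 840}.
Vertex 840 has 6 neighbors: 666, 771, 272, 818, 325, 136.
Regular of degree 6 on 13 vertices: Paley(13): SR with (k,λ,μ)=(6,2,3).
Distinct eigenvalues (to 5 d.p.): [6.0, 1.30278, -2.30278].
ϑ = −N·λ_min/(λ_max−λ_min) = −13·(-sqrt(13)/2 - 1/2)/(6−(-sqrt(13)/2 - 1/2)) = sqrt(13).
= 3.60555… (decimal).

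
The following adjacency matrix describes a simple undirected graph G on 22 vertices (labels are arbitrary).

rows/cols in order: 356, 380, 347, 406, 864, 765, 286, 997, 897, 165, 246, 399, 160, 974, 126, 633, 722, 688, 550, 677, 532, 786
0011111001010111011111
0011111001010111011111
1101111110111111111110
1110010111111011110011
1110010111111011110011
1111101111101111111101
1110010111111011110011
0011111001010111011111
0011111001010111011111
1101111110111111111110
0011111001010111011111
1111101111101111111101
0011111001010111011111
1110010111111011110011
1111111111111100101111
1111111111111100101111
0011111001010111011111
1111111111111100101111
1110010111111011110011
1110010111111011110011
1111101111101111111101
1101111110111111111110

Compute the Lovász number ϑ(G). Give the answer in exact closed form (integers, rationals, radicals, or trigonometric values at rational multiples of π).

7

Vertex 532 has 19 neighbors: 356, 380, 347, 406, 864, 286, 997, 897, 165, 246, 160, 974, 126, 633, 722, 688, 550, 677, 786.
deg(864) = 16; N(864) = {356, 380, 347, 765, 997, 897, 165, 246, 399, 160, 126, 633, 722, 688, 532, 786}.
Vertex 399 has 19 neighbors: 356, 380, 347, 406, 864, 286, 997, 897, 165, 246, 160, 974, 126, 633, 722, 688, 550, 677, 786.
Vertex 897 has 15 neighbors: 347, 406, 864, 765, 286, 165, 399, 974, 126, 633, 688, 550, 677, 532, 786.
5 parts of sizes [7, 6, 3, 3, 3]; α(G) = 7 = ϑ (perfect).
ϑ(G) ≈ 7.0000000.
α=7, χ(Ḡ)=7; ϑ=7 lies between (collapsed).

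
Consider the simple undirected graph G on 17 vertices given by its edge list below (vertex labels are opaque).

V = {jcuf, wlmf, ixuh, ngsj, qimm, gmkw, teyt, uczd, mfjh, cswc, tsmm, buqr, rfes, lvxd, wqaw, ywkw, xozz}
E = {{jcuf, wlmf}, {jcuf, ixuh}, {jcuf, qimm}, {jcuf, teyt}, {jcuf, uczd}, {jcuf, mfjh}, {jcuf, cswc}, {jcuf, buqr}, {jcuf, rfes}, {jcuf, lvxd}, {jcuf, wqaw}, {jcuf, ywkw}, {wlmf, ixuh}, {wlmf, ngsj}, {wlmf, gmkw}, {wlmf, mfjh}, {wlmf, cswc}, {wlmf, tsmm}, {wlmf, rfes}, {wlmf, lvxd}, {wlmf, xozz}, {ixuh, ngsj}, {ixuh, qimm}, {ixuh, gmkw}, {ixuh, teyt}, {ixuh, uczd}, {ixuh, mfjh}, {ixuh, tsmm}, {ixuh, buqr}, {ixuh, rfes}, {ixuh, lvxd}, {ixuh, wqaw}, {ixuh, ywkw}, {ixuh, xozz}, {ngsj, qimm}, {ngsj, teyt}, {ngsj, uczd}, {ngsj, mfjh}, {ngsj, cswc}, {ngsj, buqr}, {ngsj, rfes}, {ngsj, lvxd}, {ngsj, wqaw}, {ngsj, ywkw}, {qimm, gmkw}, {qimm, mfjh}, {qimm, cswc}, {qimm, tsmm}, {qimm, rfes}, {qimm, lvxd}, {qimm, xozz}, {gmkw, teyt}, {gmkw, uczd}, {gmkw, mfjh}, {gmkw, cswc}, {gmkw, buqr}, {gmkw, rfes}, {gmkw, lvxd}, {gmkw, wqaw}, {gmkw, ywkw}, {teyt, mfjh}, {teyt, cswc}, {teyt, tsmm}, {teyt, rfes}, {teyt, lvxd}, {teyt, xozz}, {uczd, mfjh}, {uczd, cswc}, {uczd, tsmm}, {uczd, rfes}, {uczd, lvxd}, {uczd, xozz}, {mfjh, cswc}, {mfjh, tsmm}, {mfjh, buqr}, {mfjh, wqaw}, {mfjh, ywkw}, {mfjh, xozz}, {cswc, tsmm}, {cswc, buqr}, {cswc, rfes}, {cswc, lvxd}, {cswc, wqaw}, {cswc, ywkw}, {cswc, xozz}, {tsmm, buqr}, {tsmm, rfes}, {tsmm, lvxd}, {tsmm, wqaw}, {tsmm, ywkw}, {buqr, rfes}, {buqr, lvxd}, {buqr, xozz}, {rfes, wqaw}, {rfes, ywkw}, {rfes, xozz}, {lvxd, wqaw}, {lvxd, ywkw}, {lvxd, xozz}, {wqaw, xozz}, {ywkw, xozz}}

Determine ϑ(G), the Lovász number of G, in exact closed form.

N(teyt) = {jcuf, ixuh, ngsj, gmkw, mfjh, cswc, tsmm, rfes, lvxd, xozz}, |N(teyt)| = 10.
N(ixuh) = {jcuf, wlmf, ngsj, qimm, gmkw, teyt, uczd, mfjh, tsmm, buqr, rfes, lvxd, wqaw, ywkw, xozz}, |N(ixuh)| = 15.
N(qimm) = {jcuf, ixuh, ngsj, gmkw, mfjh, cswc, tsmm, rfes, lvxd, xozz}, |N(qimm)| = 10.
deg(rfes) = 14; N(rfes) = {jcuf, wlmf, ixuh, ngsj, qimm, gmkw, teyt, uczd, cswc, tsmm, buqr, wqaw, ywkw, xozz}.
4 parts of sizes [7, 5, 3, 2]; α(G) = 7 = ϑ (perfect).
= 7.000000000… (decimal).
Sandwich: α(G)=7 ≤ ϑ(G)=7 ≤ χ(Ḡ)=7 (collapsed).

7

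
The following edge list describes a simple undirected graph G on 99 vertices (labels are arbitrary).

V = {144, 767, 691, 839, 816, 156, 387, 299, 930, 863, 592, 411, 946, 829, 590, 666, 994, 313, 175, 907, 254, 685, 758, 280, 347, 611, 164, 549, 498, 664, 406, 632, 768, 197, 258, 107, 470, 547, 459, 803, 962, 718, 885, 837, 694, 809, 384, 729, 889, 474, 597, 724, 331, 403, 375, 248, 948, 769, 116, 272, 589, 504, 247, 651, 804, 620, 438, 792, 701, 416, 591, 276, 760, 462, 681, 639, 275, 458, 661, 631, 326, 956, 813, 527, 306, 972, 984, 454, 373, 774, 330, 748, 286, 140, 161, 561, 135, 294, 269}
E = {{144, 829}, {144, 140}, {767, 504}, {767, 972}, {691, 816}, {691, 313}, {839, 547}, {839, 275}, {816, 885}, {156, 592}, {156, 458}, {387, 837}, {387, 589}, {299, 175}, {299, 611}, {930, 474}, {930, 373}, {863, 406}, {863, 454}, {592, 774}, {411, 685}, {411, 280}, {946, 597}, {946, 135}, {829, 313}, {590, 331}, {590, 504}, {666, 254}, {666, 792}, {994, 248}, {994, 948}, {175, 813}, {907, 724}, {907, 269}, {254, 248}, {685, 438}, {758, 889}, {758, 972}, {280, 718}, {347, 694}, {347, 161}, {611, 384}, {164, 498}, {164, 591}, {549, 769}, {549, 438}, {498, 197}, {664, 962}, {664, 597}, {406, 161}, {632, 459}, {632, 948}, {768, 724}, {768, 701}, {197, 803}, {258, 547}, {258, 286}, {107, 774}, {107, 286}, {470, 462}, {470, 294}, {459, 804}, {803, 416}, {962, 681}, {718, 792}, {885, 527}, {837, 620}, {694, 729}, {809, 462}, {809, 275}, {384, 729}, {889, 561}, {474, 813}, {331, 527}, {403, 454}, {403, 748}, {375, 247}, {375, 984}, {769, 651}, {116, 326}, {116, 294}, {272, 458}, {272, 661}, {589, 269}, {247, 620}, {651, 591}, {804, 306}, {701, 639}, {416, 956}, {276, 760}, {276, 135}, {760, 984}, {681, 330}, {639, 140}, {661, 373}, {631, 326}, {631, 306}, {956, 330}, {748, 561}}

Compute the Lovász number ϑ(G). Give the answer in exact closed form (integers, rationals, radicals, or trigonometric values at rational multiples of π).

Vertex 760 has 2 neighbors: 276, 984.
deg(774) = 2; N(774) = {592, 107}.
deg(161) = 2; N(161) = {347, 406}.
N(254) = {666, 248}, |N(254)| = 2.
Regular of degree 2 on 99 vertices: this is C_{99}, the 99-cycle.
A has 50 distinct eigenvalues ≈ [2.0, 1.996, 1.984, 1.964, 1.936, 1.9, 1.857, 1.806, 1.748, 1.683, 1.611, 1.532, 1.447, 1.357, 1.261, 1.16, 1.054, 0.945, 0.831, 0.714, 0.594, 0.472, 0.347, 0.222, 0.095, -0.032, -0.158, -0.285, -0.41, -0.533, -0.654, -0.773, -0.888, -1.0, -1.108, -1.211, -1.31, -1.403, -1.491, -1.572, -1.647, -1.716, -1.778, -1.832, -1.879, -1.919, -1.951, -1.975, -1.991, -1.999].
−99·(-2*cos(pi/99)) / ((2)−(-2*cos(pi/99))) = 99*cos(pi/99)/(cos(pi/99) + 1) = ϑ(G).
= 49.487536… (decimal).
Sandwich: α(G)=49 ≤ ϑ(G)=99*cos(pi/99)/(cos(pi/99) + 1) ≤ χ(Ḡ)=50 (both strict).

99*cos(pi/99)/(cos(pi/99) + 1)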